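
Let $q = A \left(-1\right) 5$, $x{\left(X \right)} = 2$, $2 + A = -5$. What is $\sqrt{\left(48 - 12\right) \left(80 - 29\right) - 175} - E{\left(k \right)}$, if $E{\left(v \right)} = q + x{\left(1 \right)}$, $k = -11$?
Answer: $-37 + \sqrt{1661} \approx 3.7554$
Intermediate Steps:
$A = -7$ ($A = -2 - 5 = -7$)
$q = 35$ ($q = \left(-7\right) \left(-1\right) 5 = 7 \cdot 5 = 35$)
$E{\left(v \right)} = 37$ ($E{\left(v \right)} = 35 + 2 = 37$)
$\sqrt{\left(48 - 12\right) \left(80 - 29\right) - 175} - E{\left(k \right)} = \sqrt{\left(48 - 12\right) \left(80 - 29\right) - 175} - 37 = \sqrt{36 \cdot 51 - 175} - 37 = \sqrt{1836 - 175} - 37 = \sqrt{1661} - 37 = -37 + \sqrt{1661}$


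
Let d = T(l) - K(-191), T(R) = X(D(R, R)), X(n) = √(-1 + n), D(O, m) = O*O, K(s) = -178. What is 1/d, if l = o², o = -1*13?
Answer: 89/1562 - √1785/781 ≈ 0.0028819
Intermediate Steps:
o = -13
D(O, m) = O²
l = 169 (l = (-13)² = 169)
T(R) = √(-1 + R²)
d = 178 + 4*√1785 (d = √(-1 + 169²) - 1*(-178) = √(-1 + 28561) + 178 = √28560 + 178 = 4*√1785 + 178 = 178 + 4*√1785 ≈ 347.00)
1/d = 1/(178 + 4*√1785)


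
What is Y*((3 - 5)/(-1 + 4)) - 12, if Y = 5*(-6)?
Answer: 8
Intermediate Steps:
Y = -30
Y*((3 - 5)/(-1 + 4)) - 12 = -30*(3 - 5)/(-1 + 4) - 12 = -(-60)/3 - 12 = -30*(-⅔) - 12 = 20 - 12 = 8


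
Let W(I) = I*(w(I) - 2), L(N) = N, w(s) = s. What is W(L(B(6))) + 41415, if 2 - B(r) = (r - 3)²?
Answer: 41478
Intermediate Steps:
B(r) = 2 - (-3 + r)² (B(r) = 2 - (r - 3)² = 2 - (-3 + r)²)
W(I) = I*(-2 + I) (W(I) = I*(I - 2) = I*(-2 + I))
W(L(B(6))) + 41415 = (2 - (-3 + 6)²)*(-2 + (2 - (-3 + 6)²)) + 41415 = (2 - 1*3²)*(-2 + (2 - 1*3²)) + 41415 = (2 - 1*9)*(-2 + (2 - 1*9)) + 41415 = (2 - 9)*(-2 + (2 - 9)) + 41415 = -7*(-2 - 7) + 41415 = -7*(-9) + 41415 = 63 + 41415 = 41478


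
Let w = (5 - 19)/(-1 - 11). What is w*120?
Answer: 140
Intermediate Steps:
w = 7/6 (w = -14/(-12) = -14*(-1/12) = 7/6 ≈ 1.1667)
w*120 = (7/6)*120 = 140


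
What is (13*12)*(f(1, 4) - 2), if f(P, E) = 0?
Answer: -312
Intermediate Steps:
(13*12)*(f(1, 4) - 2) = (13*12)*(0 - 2) = 156*(-2) = -312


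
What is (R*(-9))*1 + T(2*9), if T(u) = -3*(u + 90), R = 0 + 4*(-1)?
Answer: -288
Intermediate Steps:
R = -4 (R = 0 - 4 = -4)
T(u) = -270 - 3*u (T(u) = -3*(90 + u) = -270 - 3*u)
(R*(-9))*1 + T(2*9) = -4*(-9)*1 + (-270 - 6*9) = 36*1 + (-270 - 3*18) = 36 + (-270 - 54) = 36 - 324 = -288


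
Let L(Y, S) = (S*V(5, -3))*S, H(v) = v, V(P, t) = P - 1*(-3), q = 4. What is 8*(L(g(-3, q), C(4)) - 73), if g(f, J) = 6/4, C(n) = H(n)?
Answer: 440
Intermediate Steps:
V(P, t) = 3 + P (V(P, t) = P + 3 = 3 + P)
C(n) = n
g(f, J) = 3/2 (g(f, J) = 6*(¼) = 3/2)
L(Y, S) = 8*S² (L(Y, S) = (S*(3 + 5))*S = (S*8)*S = (8*S)*S = 8*S²)
8*(L(g(-3, q), C(4)) - 73) = 8*(8*4² - 73) = 8*(8*16 - 73) = 8*(128 - 73) = 8*55 = 440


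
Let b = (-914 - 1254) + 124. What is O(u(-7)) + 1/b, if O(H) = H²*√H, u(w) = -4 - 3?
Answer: -1/2044 + 49*I*√7 ≈ -0.00048924 + 129.64*I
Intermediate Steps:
b = -2044 (b = -2168 + 124 = -2044)
u(w) = -7
O(H) = H^(5/2)
O(u(-7)) + 1/b = (-7)^(5/2) + 1/(-2044) = 49*I*√7 - 1/2044 = -1/2044 + 49*I*√7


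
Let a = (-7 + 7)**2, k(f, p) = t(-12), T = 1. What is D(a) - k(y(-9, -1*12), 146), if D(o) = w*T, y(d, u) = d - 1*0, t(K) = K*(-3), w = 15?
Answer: -21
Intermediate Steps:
t(K) = -3*K
y(d, u) = d (y(d, u) = d + 0 = d)
k(f, p) = 36 (k(f, p) = -3*(-12) = 36)
a = 0 (a = 0**2 = 0)
D(o) = 15 (D(o) = 15*1 = 15)
D(a) - k(y(-9, -1*12), 146) = 15 - 1*36 = 15 - 36 = -21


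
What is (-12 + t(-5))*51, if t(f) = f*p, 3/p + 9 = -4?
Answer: -7191/13 ≈ -553.15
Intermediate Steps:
p = -3/13 (p = 3/(-9 - 4) = 3/(-13) = 3*(-1/13) = -3/13 ≈ -0.23077)
t(f) = -3*f/13 (t(f) = f*(-3/13) = -3*f/13)
(-12 + t(-5))*51 = (-12 - 3/13*(-5))*51 = (-12 + 15/13)*51 = -141/13*51 = -7191/13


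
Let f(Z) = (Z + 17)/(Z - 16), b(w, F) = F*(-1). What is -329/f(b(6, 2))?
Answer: 1974/5 ≈ 394.80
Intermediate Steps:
b(w, F) = -F
f(Z) = (17 + Z)/(-16 + Z)
-329/f(b(6, 2)) = -329*(-16 - 1*2)/(17 - 1*2) = -329*(-16 - 2)/(17 - 2) = -329/(15/(-18)) = -329/((-1/18*15)) = -329/(-⅚) = -329*(-6/5) = 1974/5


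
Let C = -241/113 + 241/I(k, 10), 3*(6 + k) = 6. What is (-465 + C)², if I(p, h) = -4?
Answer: 56823594129/204304 ≈ 2.7813e+5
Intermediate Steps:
k = -4 (k = -6 + (⅓)*6 = -6 + 2 = -4)
C = -28197/452 (C = -241/113 + 241/(-4) = -241*1/113 + 241*(-¼) = -241/113 - 241/4 = -28197/452 ≈ -62.383)
(-465 + C)² = (-465 - 28197/452)² = (-238377/452)² = 56823594129/204304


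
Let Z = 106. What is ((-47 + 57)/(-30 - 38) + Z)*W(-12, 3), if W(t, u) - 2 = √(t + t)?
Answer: 3599/17 + 3599*I*√6/17 ≈ 211.71 + 518.57*I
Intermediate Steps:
W(t, u) = 2 + √2*√t (W(t, u) = 2 + √(t + t) = 2 + √(2*t) = 2 + √2*√t)
((-47 + 57)/(-30 - 38) + Z)*W(-12, 3) = ((-47 + 57)/(-30 - 38) + 106)*(2 + √2*√(-12)) = (10/(-68) + 106)*(2 + √2*(2*I*√3)) = (10*(-1/68) + 106)*(2 + 2*I*√6) = (-5/34 + 106)*(2 + 2*I*√6) = 3599*(2 + 2*I*√6)/34 = 3599/17 + 3599*I*√6/17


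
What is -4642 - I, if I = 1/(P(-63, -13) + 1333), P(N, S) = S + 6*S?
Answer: -5765365/1242 ≈ -4642.0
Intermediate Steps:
P(N, S) = 7*S
I = 1/1242 (I = 1/(7*(-13) + 1333) = 1/(-91 + 1333) = 1/1242 ≈ 0.00080515)
-4642 - I = -4642 - 1*1/1242 = -4642 - 1/1242 = -5765365/1242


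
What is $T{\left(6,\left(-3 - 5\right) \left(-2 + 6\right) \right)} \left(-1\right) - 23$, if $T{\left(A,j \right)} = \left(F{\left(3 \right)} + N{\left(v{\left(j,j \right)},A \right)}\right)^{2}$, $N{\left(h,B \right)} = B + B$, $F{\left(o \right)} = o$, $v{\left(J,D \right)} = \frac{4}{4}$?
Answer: $-248$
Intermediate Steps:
$v{\left(J,D \right)} = 1$ ($v{\left(J,D \right)} = 4 \cdot \frac{1}{4} = 1$)
$N{\left(h,B \right)} = 2 B$
$T{\left(A,j \right)} = \left(3 + 2 A\right)^{2}$
$T{\left(6,\left(-3 - 5\right) \left(-2 + 6\right) \right)} \left(-1\right) - 23 = \left(3 + 2 \cdot 6\right)^{2} \left(-1\right) - 23 = \left(3 + 12\right)^{2} \left(-1\right) - 23 = 15^{2} \left(-1\right) - 23 = 225 \left(-1\right) - 23 = -225 - 23 = -248$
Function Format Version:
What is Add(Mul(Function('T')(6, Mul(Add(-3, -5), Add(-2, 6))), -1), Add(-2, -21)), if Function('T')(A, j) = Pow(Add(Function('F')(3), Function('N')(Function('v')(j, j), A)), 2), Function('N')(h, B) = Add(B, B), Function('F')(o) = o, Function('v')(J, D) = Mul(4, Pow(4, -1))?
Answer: -248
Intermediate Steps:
Function('v')(J, D) = 1 (Function('v')(J, D) = Mul(4, Rational(1, 4)) = 1)
Function('N')(h, B) = Mul(2, B)
Function('T')(A, j) = Pow(Add(3, Mul(2, A)), 2)
Add(Mul(Function('T')(6, Mul(Add(-3, -5), Add(-2, 6))), -1), Add(-2, -21)) = Add(Mul(Pow(Add(3, Mul(2, 6)), 2), -1), Add(-2, -21)) = Add(Mul(Pow(Add(3, 12), 2), -1), -23) = Add(Mul(Pow(15, 2), -1), -23) = Add(Mul(225, -1), -23) = Add(-225, -23) = -248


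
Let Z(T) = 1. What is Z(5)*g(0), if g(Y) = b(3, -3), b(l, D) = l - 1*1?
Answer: 2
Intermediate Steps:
b(l, D) = -1 + l (b(l, D) = l - 1 = -1 + l)
g(Y) = 2 (g(Y) = -1 + 3 = 2)
Z(5)*g(0) = 1*2 = 2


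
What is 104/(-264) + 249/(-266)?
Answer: -11675/8778 ≈ -1.3300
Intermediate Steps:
104/(-264) + 249/(-266) = 104*(-1/264) + 249*(-1/266) = -13/33 - 249/266 = -11675/8778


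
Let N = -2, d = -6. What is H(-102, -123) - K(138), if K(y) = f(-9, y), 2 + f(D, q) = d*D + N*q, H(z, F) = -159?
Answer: 65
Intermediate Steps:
f(D, q) = -2 - 6*D - 2*q (f(D, q) = -2 + (-6*D - 2*q) = -2 - 6*D - 2*q)
K(y) = 52 - 2*y (K(y) = -2 - 6*(-9) - 2*y = -2 + 54 - 2*y = 52 - 2*y)
H(-102, -123) - K(138) = -159 - (52 - 2*138) = -159 - (52 - 276) = -159 - 1*(-224) = -159 + 224 = 65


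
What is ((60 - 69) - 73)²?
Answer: 6724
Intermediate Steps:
((60 - 69) - 73)² = (-9 - 73)² = (-82)² = 6724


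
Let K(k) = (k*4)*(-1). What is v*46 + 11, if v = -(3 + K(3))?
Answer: 425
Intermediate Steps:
K(k) = -4*k (K(k) = (4*k)*(-1) = -4*k)
v = 9 (v = -(3 - 4*3) = -(3 - 12) = -1*(-9) = 9)
v*46 + 11 = 9*46 + 11 = 414 + 11 = 425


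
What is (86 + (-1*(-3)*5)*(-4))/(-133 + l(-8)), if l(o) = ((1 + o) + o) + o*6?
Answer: -13/98 ≈ -0.13265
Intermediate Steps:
l(o) = 1 + 8*o (l(o) = (1 + 2*o) + 6*o = 1 + 8*o)
(86 + (-1*(-3)*5)*(-4))/(-133 + l(-8)) = (86 + (-1*(-3)*5)*(-4))/(-133 + (1 + 8*(-8))) = (86 + (3*5)*(-4))/(-133 + (1 - 64)) = (86 + 15*(-4))/(-133 - 63) = (86 - 60)/(-196) = -1/196*26 = -13/98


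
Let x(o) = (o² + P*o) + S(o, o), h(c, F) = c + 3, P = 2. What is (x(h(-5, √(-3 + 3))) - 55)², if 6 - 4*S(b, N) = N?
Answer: 2809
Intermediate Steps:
S(b, N) = 3/2 - N/4
h(c, F) = 3 + c
x(o) = 3/2 + o² + 7*o/4 (x(o) = (o² + 2*o) + (3/2 - o/4) = 3/2 + o² + 7*o/4)
(x(h(-5, √(-3 + 3))) - 55)² = ((3/2 + (3 - 5)² + 7*(3 - 5)/4) - 55)² = ((3/2 + (-2)² + (7/4)*(-2)) - 55)² = ((3/2 + 4 - 7/2) - 55)² = (2 - 55)² = (-53)² = 2809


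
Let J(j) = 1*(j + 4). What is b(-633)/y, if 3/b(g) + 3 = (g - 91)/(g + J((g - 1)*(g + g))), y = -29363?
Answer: 2406045/70669958147 ≈ 3.4046e-5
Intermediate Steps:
J(j) = 4 + j (J(j) = 1*(4 + j) = 4 + j)
b(g) = 3/(-3 + (-91 + g)/(4 + g + 2*g*(-1 + g))) (b(g) = 3/(-3 + (g - 91)/(g + (4 + (g - 1)*(g + g)))) = 3/(-3 + (-91 + g)/(g + (4 + (-1 + g)*(2*g)))) = 3/(-3 + (-91 + g)/(g + (4 + 2*g*(-1 + g)))) = 3/(-3 + (-91 + g)/(4 + g + 2*g*(-1 + g))))
b(-633)/y = (3*(-4 - 633 - 2*(-633)**2)/(103 - 4*(-633) + 6*(-633)**2))/(-29363) = (3*(-4 - 633 - 2*400689)/(103 + 2532 + 6*400689))*(-1/29363) = (3*(-4 - 633 - 801378)/(103 + 2532 + 2404134))*(-1/29363) = (3*(-802015)/2406769)*(-1/29363) = (3*(1/2406769)*(-802015))*(-1/29363) = -2406045/2406769*(-1/29363) = 2406045/70669958147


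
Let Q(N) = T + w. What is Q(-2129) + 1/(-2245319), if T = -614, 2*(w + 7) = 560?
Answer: -765653780/2245319 ≈ -341.00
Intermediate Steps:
w = 273 (w = -7 + (½)*560 = -7 + 280 = 273)
Q(N) = -341 (Q(N) = -614 + 273 = -341)
Q(-2129) + 1/(-2245319) = -341 + 1/(-2245319) = -341 - 1/2245319 = -765653780/2245319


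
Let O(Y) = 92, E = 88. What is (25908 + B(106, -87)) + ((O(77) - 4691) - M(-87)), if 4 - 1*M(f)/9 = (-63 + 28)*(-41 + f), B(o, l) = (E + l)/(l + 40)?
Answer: 2894870/47 ≈ 61593.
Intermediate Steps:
B(o, l) = (88 + l)/(40 + l) (B(o, l) = (88 + l)/(l + 40) = (88 + l)/(40 + l))
M(f) = -12879 + 315*f (M(f) = 36 - 9*(-63 + 28)*(-41 + f) = 36 - (-315)*(-41 + f) = 36 - 9*(1435 - 35*f) = 36 + (-12915 + 315*f) = -12879 + 315*f)
(25908 + B(106, -87)) + ((O(77) - 4691) - M(-87)) = (25908 + (88 - 87)/(40 - 87)) + ((92 - 4691) - (-12879 + 315*(-87))) = (25908 + 1/(-47)) + (-4599 - (-12879 - 27405)) = (25908 - 1/47*1) + (-4599 - 1*(-40284)) = (25908 - 1/47) + (-4599 + 40284) = 1217675/47 + 35685 = 2894870/47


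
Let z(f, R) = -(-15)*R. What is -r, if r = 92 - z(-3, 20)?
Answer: 208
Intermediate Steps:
z(f, R) = 15*R
r = -208 (r = 92 - 15*20 = 92 - 1*300 = 92 - 300 = -208)
-r = -1*(-208) = 208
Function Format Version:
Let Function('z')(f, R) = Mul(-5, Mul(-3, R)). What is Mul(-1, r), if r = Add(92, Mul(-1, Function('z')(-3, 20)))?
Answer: 208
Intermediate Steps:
Function('z')(f, R) = Mul(15, R)
r = -208 (r = Add(92, Mul(-1, Mul(15, 20))) = Add(92, Mul(-1, 300)) = Add(92, -300) = -208)
Mul(-1, r) = Mul(-1, -208) = 208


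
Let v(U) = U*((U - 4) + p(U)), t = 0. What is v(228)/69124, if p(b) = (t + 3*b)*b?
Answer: 8902032/17281 ≈ 515.13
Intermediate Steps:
p(b) = 3*b² (p(b) = (0 + 3*b)*b = (3*b)*b = 3*b²)
v(U) = U*(-4 + U + 3*U²) (v(U) = U*((U - 4) + 3*U²) = U*((-4 + U) + 3*U²) = U*(-4 + U + 3*U²))
v(228)/69124 = (228*(-4 + 228 + 3*228²))/69124 = (228*(-4 + 228 + 3*51984))*(1/69124) = (228*(-4 + 228 + 155952))*(1/69124) = (228*156176)*(1/69124) = 35608128*(1/69124) = 8902032/17281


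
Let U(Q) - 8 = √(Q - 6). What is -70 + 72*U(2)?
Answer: 506 + 144*I ≈ 506.0 + 144.0*I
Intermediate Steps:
U(Q) = 8 + √(-6 + Q) (U(Q) = 8 + √(Q - 6) = 8 + √(-6 + Q))
-70 + 72*U(2) = -70 + 72*(8 + √(-6 + 2)) = -70 + 72*(8 + √(-4)) = -70 + 72*(8 + 2*I) = -70 + (576 + 144*I) = 506 + 144*I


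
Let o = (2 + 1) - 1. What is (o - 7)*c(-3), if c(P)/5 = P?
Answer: 75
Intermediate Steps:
c(P) = 5*P
o = 2 (o = 3 - 1 = 2)
(o - 7)*c(-3) = (2 - 7)*(5*(-3)) = -5*(-15) = 75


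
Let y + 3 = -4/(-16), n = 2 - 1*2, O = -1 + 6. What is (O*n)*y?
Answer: 0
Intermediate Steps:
O = 5
n = 0 (n = 2 - 2 = 0)
y = -11/4 (y = -3 - 4/(-16) = -3 - 4*(-1/16) = -3 + ¼ = -11/4 ≈ -2.7500)
(O*n)*y = (5*0)*(-11/4) = 0*(-11/4) = 0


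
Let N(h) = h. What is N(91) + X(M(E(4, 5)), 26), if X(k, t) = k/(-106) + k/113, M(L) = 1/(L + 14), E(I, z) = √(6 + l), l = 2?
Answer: 102459763/1125932 + 7*√2/1125932 ≈ 91.000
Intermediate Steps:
E(I, z) = 2*√2 (E(I, z) = √(6 + 2) = √8 = 2*√2)
M(L) = 1/(14 + L)
X(k, t) = -7*k/11978 (X(k, t) = k*(-1/106) + k*(1/113) = -k/106 + k/113 = -7*k/11978)
N(91) + X(M(E(4, 5)), 26) = 91 - 7/(11978*(14 + 2*√2))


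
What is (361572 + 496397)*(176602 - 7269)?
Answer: 145282464677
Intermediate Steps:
(361572 + 496397)*(176602 - 7269) = 857969*169333 = 145282464677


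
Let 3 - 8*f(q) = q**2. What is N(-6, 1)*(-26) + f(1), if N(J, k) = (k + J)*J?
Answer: -3119/4 ≈ -779.75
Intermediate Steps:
N(J, k) = J*(J + k) (N(J, k) = (J + k)*J = J*(J + k))
f(q) = 3/8 - q**2/8
N(-6, 1)*(-26) + f(1) = -6*(-6 + 1)*(-26) + (3/8 - 1/8*1**2) = -6*(-5)*(-26) + (3/8 - 1/8*1) = 30*(-26) + (3/8 - 1/8) = -780 + 1/4 = -3119/4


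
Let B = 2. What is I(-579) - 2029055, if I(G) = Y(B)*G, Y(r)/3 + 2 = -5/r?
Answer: -4042477/2 ≈ -2.0212e+6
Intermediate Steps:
Y(r) = -6 - 15/r (Y(r) = -6 + 3*(-5/r) = -6 - 15/r)
I(G) = -27*G/2 (I(G) = (-6 - 15/2)*G = -27*G/2)
I(-579) - 2029055 = -27/2*(-579) - 2029055 = 15633/2 - 2029055 = -4042477/2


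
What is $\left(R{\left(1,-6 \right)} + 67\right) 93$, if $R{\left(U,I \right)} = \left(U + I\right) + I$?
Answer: $5208$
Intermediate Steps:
$R{\left(U,I \right)} = U + 2 I$ ($R{\left(U,I \right)} = \left(I + U\right) + I = U + 2 I$)
$\left(R{\left(1,-6 \right)} + 67\right) 93 = \left(\left(1 + 2 \left(-6\right)\right) + 67\right) 93 = \left(\left(1 - 12\right) + 67\right) 93 = \left(-11 + 67\right) 93 = 56 \cdot 93 = 5208$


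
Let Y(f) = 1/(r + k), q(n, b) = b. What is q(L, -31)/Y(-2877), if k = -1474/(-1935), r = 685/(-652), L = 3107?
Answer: 11297237/1261620 ≈ 8.9545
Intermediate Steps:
r = -685/652 (r = 685*(-1/652) = -685/652 ≈ -1.0506)
k = 1474/1935 (k = -1474*(-1/1935) = 1474/1935 ≈ 0.76176)
Y(f) = -1261620/364427 (Y(f) = 1/(-685/652 + 1474/1935) = 1/(-364427/1261620) = -1261620/364427)
q(L, -31)/Y(-2877) = -31/(-1261620/364427) = -31*(-364427/1261620) = 11297237/1261620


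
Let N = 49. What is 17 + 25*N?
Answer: 1242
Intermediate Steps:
17 + 25*N = 17 + 25*49 = 17 + 1225 = 1242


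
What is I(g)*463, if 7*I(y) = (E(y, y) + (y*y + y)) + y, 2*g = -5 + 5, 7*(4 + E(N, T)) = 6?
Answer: -10186/49 ≈ -207.88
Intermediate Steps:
E(N, T) = -22/7 (E(N, T) = -4 + (1/7)*6 = -4 + 6/7 = -22/7)
g = 0 (g = (-5 + 5)/2 = (1/2)*0 = 0)
I(y) = -22/49 + y**2/7 + 2*y/7 (I(y) = ((-22/7 + (y*y + y)) + y)/7 = ((-22/7 + (y**2 + y)) + y)/7 = ((-22/7 + (y + y**2)) + y)/7 = ((-22/7 + y + y**2) + y)/7 = (-22/7 + y**2 + 2*y)/7 = -22/49 + y**2/7 + 2*y/7)
I(g)*463 = (-22/49 + (1/7)*0**2 + (2/7)*0)*463 = (-22/49 + (1/7)*0 + 0)*463 = (-22/49 + 0 + 0)*463 = -22/49*463 = -10186/49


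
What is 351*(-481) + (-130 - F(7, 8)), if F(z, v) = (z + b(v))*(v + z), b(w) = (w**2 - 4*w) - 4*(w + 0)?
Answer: -169066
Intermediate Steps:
b(w) = w**2 - 8*w (b(w) = (w**2 - 4*w) - 4*w = w**2 - 8*w)
F(z, v) = (v + z)*(z + v*(-8 + v)) (F(z, v) = (z + v*(-8 + v))*(v + z) = (v + z)*(z + v*(-8 + v)))
351*(-481) + (-130 - F(7, 8)) = 351*(-481) + (-130 - (7**2 + 8*7 + 8**2*(-8 + 8) + 8*7*(-8 + 8))) = -168831 + (-130 - (49 + 56 + 64*0 + 8*7*0)) = -168831 + (-130 - (49 + 56 + 0 + 0)) = -168831 + (-130 - 1*105) = -168831 + (-130 - 105) = -168831 - 235 = -169066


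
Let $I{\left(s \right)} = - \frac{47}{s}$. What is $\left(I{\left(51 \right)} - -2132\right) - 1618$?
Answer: $\frac{26167}{51} \approx 513.08$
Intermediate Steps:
$\left(I{\left(51 \right)} - -2132\right) - 1618 = \left(- \frac{47}{51} - -2132\right) - 1618 = \left(\left(-47\right) \frac{1}{51} + 2132\right) - 1618 = \left(- \frac{47}{51} + 2132\right) - 1618 = \frac{108685}{51} - 1618 = \frac{26167}{51}$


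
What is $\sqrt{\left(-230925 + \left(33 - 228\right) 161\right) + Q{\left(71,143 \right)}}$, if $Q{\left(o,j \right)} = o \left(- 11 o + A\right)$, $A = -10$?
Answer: $i \sqrt{318481} \approx 564.34 i$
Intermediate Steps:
$Q{\left(o,j \right)} = o \left(-10 - 11 o\right)$ ($Q{\left(o,j \right)} = o \left(- 11 o - 10\right) = o \left(-10 - 11 o\right)$)
$\sqrt{\left(-230925 + \left(33 - 228\right) 161\right) + Q{\left(71,143 \right)}} = \sqrt{\left(-230925 + \left(33 - 228\right) 161\right) - 71 \left(10 + 11 \cdot 71\right)} = \sqrt{\left(-230925 - 31395\right) - 71 \left(10 + 781\right)} = \sqrt{\left(-230925 - 31395\right) - 71 \cdot 791} = \sqrt{-262320 - 56161} = \sqrt{-318481} = i \sqrt{318481}$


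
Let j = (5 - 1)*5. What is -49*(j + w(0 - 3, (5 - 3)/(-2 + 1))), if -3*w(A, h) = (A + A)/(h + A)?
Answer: -4802/5 ≈ -960.40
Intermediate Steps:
w(A, h) = -2*A/(3*(A + h)) (w(A, h) = -(A + A)/(3*(h + A)) = -2*A/(3*(A + h)))
j = 20 (j = 4*5 = 20)
-49*(j + w(0 - 3, (5 - 3)/(-2 + 1))) = -49*(20 - 2*(0 - 3)/(3*(0 - 3) + 3*((5 - 3)/(-2 + 1)))) = -49*(20 - 2*(-3)/(3*(-3) + 3*(2/(-1)))) = -49*(20 - 2*(-3)/(-9 + 3*(2*(-1)))) = -49*(20 - 2*(-3)/(-9 + 3*(-2))) = -49*(20 - 2*(-3)/(-9 - 6)) = -49*(20 - 2*(-3)/(-15)) = -49*(20 - 2*(-3)*(-1/15)) = -49*(20 - ⅖) = -49*98/5 = -4802/5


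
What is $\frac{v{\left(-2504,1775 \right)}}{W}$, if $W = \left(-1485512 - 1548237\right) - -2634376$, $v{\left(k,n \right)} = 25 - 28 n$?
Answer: $\frac{49675}{399373} \approx 0.12438$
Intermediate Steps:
$W = -399373$ ($W = -3033749 + 2634376 = -399373$)
$\frac{v{\left(-2504,1775 \right)}}{W} = \frac{25 - 49700}{-399373} = \left(25 - 49700\right) \left(- \frac{1}{399373}\right) = \left(-49675\right) \left(- \frac{1}{399373}\right) = \frac{49675}{399373}$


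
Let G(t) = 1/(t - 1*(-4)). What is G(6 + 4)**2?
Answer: 1/196 ≈ 0.0051020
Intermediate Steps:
G(t) = 1/(4 + t) (G(t) = 1/(t + 4) = 1/(4 + t))
G(6 + 4)**2 = (1/(4 + (6 + 4)))**2 = (1/(4 + 10))**2 = (1/14)**2 = 1/196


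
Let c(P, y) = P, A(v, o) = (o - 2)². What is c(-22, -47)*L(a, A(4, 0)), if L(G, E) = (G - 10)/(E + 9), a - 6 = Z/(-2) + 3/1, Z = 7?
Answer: 99/13 ≈ 7.6154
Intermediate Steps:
A(v, o) = (-2 + o)²
a = 11/2 (a = 6 + (7/(-2) + 3/1) = 6 + (7*(-½) + 3*1) = 6 + (-7/2 + 3) = 6 - ½ = 11/2 ≈ 5.5000)
L(G, E) = (-10 + G)/(9 + E)
c(-22, -47)*L(a, A(4, 0)) = -22*(-10 + 11/2)/(9 + (-2 + 0)²) = -22*(-9)/((9 + (-2)²)*2) = -22*(-9)/((9 + 4)*2) = -22*(-9)/(13*2) = -22*(-9/26) = 99/13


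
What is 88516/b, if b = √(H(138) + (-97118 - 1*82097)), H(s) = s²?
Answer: -88516*I*√160171/160171 ≈ -221.17*I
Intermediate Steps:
b = I*√160171 (b = √(138² + (-97118 - 1*82097)) = √(19044 + (-97118 - 82097)) = √(19044 - 179215) = √(-160171) = I*√160171 ≈ 400.21*I)
88516/b = 88516/((I*√160171)) = 88516*(-I*√160171/160171) = -88516*I*√160171/160171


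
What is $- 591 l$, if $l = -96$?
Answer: $56736$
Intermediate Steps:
$- 591 l = \left(-591\right) \left(-96\right) = 56736$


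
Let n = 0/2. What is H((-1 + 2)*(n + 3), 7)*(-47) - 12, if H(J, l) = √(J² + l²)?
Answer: -12 - 47*√58 ≈ -369.94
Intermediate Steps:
n = 0 (n = 0*(½) = 0)
H((-1 + 2)*(n + 3), 7)*(-47) - 12 = √(((-1 + 2)*(0 + 3))² + 7²)*(-47) - 12 = √((1*3)² + 49)*(-47) - 12 = √(3² + 49)*(-47) - 12 = √(9 + 49)*(-47) - 12 = √58*(-47) - 12 = -47*√58 - 12 = -12 - 47*√58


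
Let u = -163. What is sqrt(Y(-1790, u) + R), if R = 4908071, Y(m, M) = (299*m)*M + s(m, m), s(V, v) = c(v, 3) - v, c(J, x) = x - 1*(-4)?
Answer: sqrt(92149098) ≈ 9599.4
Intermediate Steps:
c(J, x) = 4 + x (c(J, x) = x + 4 = 4 + x)
s(V, v) = 7 - v (s(V, v) = (4 + 3) - v = 7 - v)
Y(m, M) = 7 - m + 299*M*m (Y(m, M) = (299*m)*M + (7 - m) = 299*M*m + (7 - m) = 7 - m + 299*M*m)
sqrt(Y(-1790, u) + R) = sqrt((7 - 1*(-1790) + 299*(-163)*(-1790)) + 4908071) = sqrt((7 + 1790 + 87239230) + 4908071) = sqrt(87241027 + 4908071) = sqrt(92149098)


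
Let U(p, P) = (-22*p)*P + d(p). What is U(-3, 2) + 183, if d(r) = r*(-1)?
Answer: 318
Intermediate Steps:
d(r) = -r
U(p, P) = -p - 22*P*p (U(p, P) = (-22*p)*P - p = -22*P*p - p = -p - 22*P*p)
U(-3, 2) + 183 = -3*(-1 - 22*2) + 183 = -3*(-1 - 44) + 183 = -3*(-45) + 183 = 135 + 183 = 318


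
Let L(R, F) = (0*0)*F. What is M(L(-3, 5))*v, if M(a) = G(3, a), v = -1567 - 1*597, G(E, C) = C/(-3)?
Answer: 0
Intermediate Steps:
G(E, C) = -C/3 (G(E, C) = C*(-1/3) = -C/3)
L(R, F) = 0 (L(R, F) = 0*F = 0)
v = -2164 (v = -1567 - 597 = -2164)
M(a) = -a/3
M(L(-3, 5))*v = -1/3*0*(-2164) = 0*(-2164) = 0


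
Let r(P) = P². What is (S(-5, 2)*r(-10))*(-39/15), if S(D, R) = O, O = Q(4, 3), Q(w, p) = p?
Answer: -780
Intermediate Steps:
O = 3
S(D, R) = 3
(S(-5, 2)*r(-10))*(-39/15) = (3*(-10)²)*(-39/15) = (3*100)*(-39*1/15) = 300*(-13/5) = -780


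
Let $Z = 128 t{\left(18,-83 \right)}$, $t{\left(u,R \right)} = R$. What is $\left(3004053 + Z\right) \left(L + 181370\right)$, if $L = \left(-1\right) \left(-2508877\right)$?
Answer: $8053063386963$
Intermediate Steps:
$L = 2508877$
$Z = -10624$ ($Z = 128 \left(-83\right) = -10624$)
$\left(3004053 + Z\right) \left(L + 181370\right) = \left(3004053 - 10624\right) \left(2508877 + 181370\right) = 2993429 \cdot 2690247 = 8053063386963$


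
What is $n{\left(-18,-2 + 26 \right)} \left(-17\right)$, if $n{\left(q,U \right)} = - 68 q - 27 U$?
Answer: $-9792$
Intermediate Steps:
$n{\left(-18,-2 + 26 \right)} \left(-17\right) = \left(\left(-68\right) \left(-18\right) - 27 \left(-2 + 26\right)\right) \left(-17\right) = \left(1224 - 648\right) \left(-17\right) = 576 \left(-17\right) = -9792$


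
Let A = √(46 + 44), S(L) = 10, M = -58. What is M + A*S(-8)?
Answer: -58 + 30*√10 ≈ 36.868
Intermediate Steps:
A = 3*√10 (A = √90 = 3*√10 ≈ 9.4868)
M + A*S(-8) = -58 + (3*√10)*10 = -58 + 30*√10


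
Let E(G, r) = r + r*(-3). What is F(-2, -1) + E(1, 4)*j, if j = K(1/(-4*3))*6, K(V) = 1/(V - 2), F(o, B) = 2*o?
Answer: 476/25 ≈ 19.040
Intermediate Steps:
E(G, r) = -2*r (E(G, r) = r - 3*r = -2*r)
K(V) = 1/(-2 + V)
j = -72/25 (j = 6/(-2 + 1/(-4*3)) = 6/(-2 + 1/(-12)) = 6/(-2 - 1/12) = 6/(-25/12) = -12/25*6 = -72/25 ≈ -2.8800)
F(-2, -1) + E(1, 4)*j = 2*(-2) - 2*4*(-72/25) = -4 - 8*(-72/25) = -4 + 576/25 = 476/25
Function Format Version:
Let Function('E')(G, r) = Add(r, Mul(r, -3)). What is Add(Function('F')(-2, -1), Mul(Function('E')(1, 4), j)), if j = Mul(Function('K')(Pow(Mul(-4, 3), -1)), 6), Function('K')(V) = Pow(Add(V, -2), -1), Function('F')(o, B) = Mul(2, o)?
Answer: Rational(476, 25) ≈ 19.040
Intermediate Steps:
Function('E')(G, r) = Mul(-2, r) (Function('E')(G, r) = Add(r, Mul(-3, r)) = Mul(-2, r))
Function('K')(V) = Pow(Add(-2, V), -1)
j = Rational(-72, 25) (j = Mul(Pow(Add(-2, Pow(Mul(-4, 3), -1)), -1), 6) = Mul(Pow(Add(-2, Pow(-12, -1)), -1), 6) = Mul(Pow(Add(-2, Rational(-1, 12)), -1), 6) = Mul(Pow(Rational(-25, 12), -1), 6) = Mul(Rational(-12, 25), 6) = Rational(-72, 25) ≈ -2.8800)
Add(Function('F')(-2, -1), Mul(Function('E')(1, 4), j)) = Add(Mul(2, -2), Mul(Mul(-2, 4), Rational(-72, 25))) = Add(-4, Mul(-8, Rational(-72, 25))) = Add(-4, Rational(576, 25)) = Rational(476, 25)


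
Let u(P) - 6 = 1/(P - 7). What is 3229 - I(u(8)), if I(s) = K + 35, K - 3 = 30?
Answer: 3161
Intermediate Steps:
K = 33 (K = 3 + 30 = 33)
u(P) = 6 + 1/(-7 + P) (u(P) = 6 + 1/(P - 7) = 6 + 1/(-7 + P))
I(s) = 68 (I(s) = 33 + 35 = 68)
3229 - I(u(8)) = 3229 - 1*68 = 3229 - 68 = 3161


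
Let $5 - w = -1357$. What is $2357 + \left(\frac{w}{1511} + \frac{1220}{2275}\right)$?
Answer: $\frac{1621437679}{687505} \approx 2358.4$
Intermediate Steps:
$w = 1362$ ($w = 5 - -1357 = 5 + 1357 = 1362$)
$2357 + \left(\frac{w}{1511} + \frac{1220}{2275}\right) = 2357 + \left(\frac{1362}{1511} + \frac{1220}{2275}\right) = 2357 + \left(1362 \cdot \frac{1}{1511} + 1220 \cdot \frac{1}{2275}\right) = 2357 + \left(\frac{1362}{1511} + \frac{244}{455}\right) = 2357 + \frac{988394}{687505} = \frac{1621437679}{687505}$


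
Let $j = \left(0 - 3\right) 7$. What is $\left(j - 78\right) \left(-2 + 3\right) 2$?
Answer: $-198$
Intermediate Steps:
$j = -21$ ($j = \left(-3\right) 7 = -21$)
$\left(j - 78\right) \left(-2 + 3\right) 2 = \left(-21 - 78\right) \left(-2 + 3\right) 2 = - 99 \cdot 1 \cdot 2 = \left(-99\right) 2 = -198$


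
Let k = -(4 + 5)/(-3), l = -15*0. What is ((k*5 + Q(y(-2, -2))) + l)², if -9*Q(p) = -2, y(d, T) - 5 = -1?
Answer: 18769/81 ≈ 231.72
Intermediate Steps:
y(d, T) = 4 (y(d, T) = 5 - 1 = 4)
Q(p) = 2/9 (Q(p) = -⅑*(-2) = 2/9)
l = 0
k = 3 (k = -1*9*(-⅓) = -9*(-⅓) = 3)
((k*5 + Q(y(-2, -2))) + l)² = ((3*5 + 2/9) + 0)² = ((15 + 2/9) + 0)² = (137/9 + 0)² = (137/9)² = 18769/81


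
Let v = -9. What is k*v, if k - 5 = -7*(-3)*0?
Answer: -45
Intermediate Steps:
k = 5 (k = 5 - 7*(-3)*0 = 5 + 21*0 = 5 + 0 = 5)
k*v = 5*(-9) = -45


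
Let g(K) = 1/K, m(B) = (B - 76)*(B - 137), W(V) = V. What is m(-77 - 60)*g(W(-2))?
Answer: -29181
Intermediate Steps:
m(B) = (-137 + B)*(-76 + B) (m(B) = (-76 + B)*(-137 + B) = (-137 + B)*(-76 + B))
m(-77 - 60)*g(W(-2)) = (10412 + (-77 - 60)² - 213*(-77 - 60))/(-2) = (10412 + (-137)² - 213*(-137))*(-½) = (10412 + 18769 + 29181)*(-½) = 58362*(-½) = -29181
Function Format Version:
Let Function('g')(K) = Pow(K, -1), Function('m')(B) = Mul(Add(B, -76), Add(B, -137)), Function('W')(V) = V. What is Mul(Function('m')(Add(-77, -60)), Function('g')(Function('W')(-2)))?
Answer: -29181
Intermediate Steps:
Function('m')(B) = Mul(Add(-137, B), Add(-76, B)) (Function('m')(B) = Mul(Add(-76, B), Add(-137, B)) = Mul(Add(-137, B), Add(-76, B)))
Mul(Function('m')(Add(-77, -60)), Function('g')(Function('W')(-2))) = Mul(Add(10412, Pow(Add(-77, -60), 2), Mul(-213, Add(-77, -60))), Pow(-2, -1)) = Mul(Add(10412, Pow(-137, 2), Mul(-213, -137)), Rational(-1, 2)) = Mul(Add(10412, 18769, 29181), Rational(-1, 2)) = Mul(58362, Rational(-1, 2)) = -29181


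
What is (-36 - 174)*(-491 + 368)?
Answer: 25830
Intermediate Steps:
(-36 - 174)*(-491 + 368) = -210*(-123) = 25830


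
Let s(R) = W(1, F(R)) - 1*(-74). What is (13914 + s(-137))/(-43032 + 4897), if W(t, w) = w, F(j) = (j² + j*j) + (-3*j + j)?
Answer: -10360/7627 ≈ -1.3583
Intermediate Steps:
F(j) = -2*j + 2*j² (F(j) = (j² + j²) - 2*j = 2*j² - 2*j = -2*j + 2*j²)
s(R) = 74 + 2*R*(-1 + R) (s(R) = 2*R*(-1 + R) - 1*(-74) = 2*R*(-1 + R) + 74 = 74 + 2*R*(-1 + R))
(13914 + s(-137))/(-43032 + 4897) = (13914 + (74 + 2*(-137)*(-1 - 137)))/(-43032 + 4897) = (13914 + (74 + 2*(-137)*(-138)))/(-38135) = (13914 + (74 + 37812))*(-1/38135) = (13914 + 37886)*(-1/38135) = 51800*(-1/38135) = -10360/7627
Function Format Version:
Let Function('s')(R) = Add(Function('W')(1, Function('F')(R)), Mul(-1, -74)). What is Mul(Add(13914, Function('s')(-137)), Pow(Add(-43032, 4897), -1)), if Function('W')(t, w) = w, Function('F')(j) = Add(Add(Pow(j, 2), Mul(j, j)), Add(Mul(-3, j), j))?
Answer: Rational(-10360, 7627) ≈ -1.3583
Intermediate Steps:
Function('F')(j) = Add(Mul(-2, j), Mul(2, Pow(j, 2))) (Function('F')(j) = Add(Add(Pow(j, 2), Pow(j, 2)), Mul(-2, j)) = Add(Mul(2, Pow(j, 2)), Mul(-2, j)) = Add(Mul(-2, j), Mul(2, Pow(j, 2))))
Function('s')(R) = Add(74, Mul(2, R, Add(-1, R))) (Function('s')(R) = Add(Mul(2, R, Add(-1, R)), Mul(-1, -74)) = Add(Mul(2, R, Add(-1, R)), 74) = Add(74, Mul(2, R, Add(-1, R))))
Mul(Add(13914, Function('s')(-137)), Pow(Add(-43032, 4897), -1)) = Mul(Add(13914, Add(74, Mul(2, -137, Add(-1, -137)))), Pow(Add(-43032, 4897), -1)) = Mul(Add(13914, Add(74, Mul(2, -137, -138))), Pow(-38135, -1)) = Mul(Add(13914, Add(74, 37812)), Rational(-1, 38135)) = Mul(Add(13914, 37886), Rational(-1, 38135)) = Mul(51800, Rational(-1, 38135)) = Rational(-10360, 7627)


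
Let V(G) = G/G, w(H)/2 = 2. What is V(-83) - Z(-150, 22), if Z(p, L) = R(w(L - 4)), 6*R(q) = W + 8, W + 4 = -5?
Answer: 7/6 ≈ 1.1667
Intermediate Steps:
w(H) = 4 (w(H) = 2*2 = 4)
W = -9 (W = -4 - 5 = -9)
R(q) = -⅙ (R(q) = (-9 + 8)/6 = (⅙)*(-1) = -⅙)
Z(p, L) = -⅙
V(G) = 1
V(-83) - Z(-150, 22) = 1 - 1*(-⅙) = 1 + ⅙ = 7/6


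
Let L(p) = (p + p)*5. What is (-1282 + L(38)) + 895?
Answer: -7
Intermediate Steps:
L(p) = 10*p (L(p) = (2*p)*5 = 10*p)
(-1282 + L(38)) + 895 = (-1282 + 10*38) + 895 = (-1282 + 380) + 895 = -902 + 895 = -7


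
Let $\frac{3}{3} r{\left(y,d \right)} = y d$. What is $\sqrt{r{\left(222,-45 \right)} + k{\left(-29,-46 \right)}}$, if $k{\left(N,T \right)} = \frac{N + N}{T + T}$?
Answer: $\frac{13 i \sqrt{125074}}{46} \approx 99.947 i$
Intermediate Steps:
$k{\left(N,T \right)} = \frac{N}{T}$ ($k{\left(N,T \right)} = \frac{2 N}{2 T} = 2 N \frac{1}{2 T} = \frac{N}{T}$)
$r{\left(y,d \right)} = d y$ ($r{\left(y,d \right)} = y d = d y$)
$\sqrt{r{\left(222,-45 \right)} + k{\left(-29,-46 \right)}} = \sqrt{\left(-45\right) 222 - \frac{29}{-46}} = \sqrt{-9990 - - \frac{29}{46}} = \sqrt{-9990 + \frac{29}{46}} = \sqrt{- \frac{459511}{46}} = \frac{13 i \sqrt{125074}}{46}$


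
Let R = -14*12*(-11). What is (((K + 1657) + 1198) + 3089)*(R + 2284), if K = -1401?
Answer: 18771676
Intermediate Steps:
R = 1848 (R = -168*(-11) = 1848)
(((K + 1657) + 1198) + 3089)*(R + 2284) = (((-1401 + 1657) + 1198) + 3089)*(1848 + 2284) = ((256 + 1198) + 3089)*4132 = (1454 + 3089)*4132 = 4543*4132 = 18771676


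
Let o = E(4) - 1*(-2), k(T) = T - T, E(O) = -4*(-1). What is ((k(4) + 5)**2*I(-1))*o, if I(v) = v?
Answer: -150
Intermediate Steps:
E(O) = 4
k(T) = 0
o = 6 (o = 4 - 1*(-2) = 4 + 2 = 6)
((k(4) + 5)**2*I(-1))*o = ((0 + 5)**2*(-1))*6 = (5**2*(-1))*6 = (25*(-1))*6 = -25*6 = -150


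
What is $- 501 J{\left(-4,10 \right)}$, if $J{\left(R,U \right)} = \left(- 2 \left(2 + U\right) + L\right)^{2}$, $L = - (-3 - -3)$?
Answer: $-288576$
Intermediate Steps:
$L = 0$ ($L = - (-3 + 3) = \left(-1\right) 0 = 0$)
$J{\left(R,U \right)} = \left(-4 - 2 U\right)^{2}$ ($J{\left(R,U \right)} = \left(- 2 \left(2 + U\right) + 0\right)^{2} = \left(\left(-4 - 2 U\right) + 0\right)^{2} = \left(-4 - 2 U\right)^{2}$)
$- 501 J{\left(-4,10 \right)} = - 501 \cdot 4 \left(2 + 10\right)^{2} = - 501 \cdot 4 \cdot 12^{2} = - 501 \cdot 4 \cdot 144 = \left(-501\right) 576 = -288576$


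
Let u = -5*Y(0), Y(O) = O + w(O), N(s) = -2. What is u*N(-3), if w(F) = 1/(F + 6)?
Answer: 5/3 ≈ 1.6667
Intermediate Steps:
w(F) = 1/(6 + F)
Y(O) = O + 1/(6 + O)
u = -⅚ (u = -5*(1 + 0*(6 + 0))/(6 + 0) = -5*(1 + 0*6)/6 = -5*(1 + 0)/6 = -5/6 = -5*⅙ = -⅚ ≈ -0.83333)
u*N(-3) = -⅚*(-2) = 5/3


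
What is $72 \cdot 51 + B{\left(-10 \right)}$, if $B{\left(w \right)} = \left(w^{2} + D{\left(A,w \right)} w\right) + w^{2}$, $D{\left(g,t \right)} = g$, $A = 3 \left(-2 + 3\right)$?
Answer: $3842$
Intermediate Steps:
$A = 3$ ($A = 3 \cdot 1 = 3$)
$B{\left(w \right)} = 2 w^{2} + 3 w$ ($B{\left(w \right)} = \left(w^{2} + 3 w\right) + w^{2} = 2 w^{2} + 3 w$)
$72 \cdot 51 + B{\left(-10 \right)} = 72 \cdot 51 - 10 \left(3 + 2 \left(-10\right)\right) = 3672 - 10 \left(3 - 20\right) = 3672 - -170 = 3672 + 170 = 3842$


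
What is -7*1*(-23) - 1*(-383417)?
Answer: 383578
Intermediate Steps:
-7*1*(-23) - 1*(-383417) = -7*(-23) + 383417 = 161 + 383417 = 383578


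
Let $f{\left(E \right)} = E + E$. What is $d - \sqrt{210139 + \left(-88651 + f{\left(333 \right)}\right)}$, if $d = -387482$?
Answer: $-387482 - \sqrt{122154} \approx -3.8783 \cdot 10^{5}$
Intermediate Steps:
$f{\left(E \right)} = 2 E$
$d - \sqrt{210139 + \left(-88651 + f{\left(333 \right)}\right)} = -387482 - \sqrt{210139 + \left(-88651 + 2 \cdot 333\right)} = -387482 - \sqrt{210139 + \left(-88651 + 666\right)} = -387482 - \sqrt{210139 - 87985} = -387482 - \sqrt{122154}$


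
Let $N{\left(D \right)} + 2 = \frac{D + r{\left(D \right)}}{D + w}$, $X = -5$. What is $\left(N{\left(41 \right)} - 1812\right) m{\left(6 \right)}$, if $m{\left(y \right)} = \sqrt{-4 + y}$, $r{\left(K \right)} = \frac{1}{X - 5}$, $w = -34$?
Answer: $- \frac{126571 \sqrt{2}}{70} \approx -2557.1$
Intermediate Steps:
$r{\left(K \right)} = - \frac{1}{10}$ ($r{\left(K \right)} = \frac{1}{-5 - 5} = \frac{1}{-10} = - \frac{1}{10}$)
$N{\left(D \right)} = -2 + \frac{- \frac{1}{10} + D}{-34 + D}$ ($N{\left(D \right)} = -2 + \frac{D - \frac{1}{10}}{D - 34} = -2 + \frac{- \frac{1}{10} + D}{-34 + D}$)
$\left(N{\left(41 \right)} - 1812\right) m{\left(6 \right)} = \left(\frac{\frac{679}{10} - 41}{-34 + 41} - 1812\right) \sqrt{-4 + 6} = \left(\frac{\frac{679}{10} - 41}{7} - 1812\right) \sqrt{2} = \left(\frac{1}{7} \cdot \frac{269}{10} - 1812\right) \sqrt{2} = \left(\frac{269}{70} - 1812\right) \sqrt{2} = - \frac{126571 \sqrt{2}}{70}$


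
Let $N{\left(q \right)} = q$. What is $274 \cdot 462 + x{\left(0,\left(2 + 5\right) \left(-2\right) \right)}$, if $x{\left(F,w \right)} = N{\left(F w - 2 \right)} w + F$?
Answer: $126616$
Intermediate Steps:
$x{\left(F,w \right)} = F + w \left(-2 + F w\right)$ ($x{\left(F,w \right)} = \left(F w - 2\right) w + F = \left(-2 + F w\right) w + F = w \left(-2 + F w\right) + F = F + w \left(-2 + F w\right)$)
$274 \cdot 462 + x{\left(0,\left(2 + 5\right) \left(-2\right) \right)} = 274 \cdot 462 + \left(0 + \left(2 + 5\right) \left(-2\right) \left(-2 + 0 \left(2 + 5\right) \left(-2\right)\right)\right) = 126588 + \left(0 + 7 \left(-2\right) \left(-2 + 0 \cdot 7 \left(-2\right)\right)\right) = 126588 + \left(0 - 14 \left(-2 + 0 \left(-14\right)\right)\right) = 126588 + \left(0 - 14 \left(-2 + 0\right)\right) = 126588 + \left(0 - -28\right) = 126588 + \left(0 + 28\right) = 126588 + 28 = 126616$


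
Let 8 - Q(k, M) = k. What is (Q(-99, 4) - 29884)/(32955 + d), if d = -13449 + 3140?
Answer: -29777/22646 ≈ -1.3149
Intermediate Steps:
Q(k, M) = 8 - k
d = -10309
(Q(-99, 4) - 29884)/(32955 + d) = ((8 - 1*(-99)) - 29884)/(32955 - 10309) = ((8 + 99) - 29884)/22646 = (107 - 29884)*(1/22646) = -29777*1/22646 = -29777/22646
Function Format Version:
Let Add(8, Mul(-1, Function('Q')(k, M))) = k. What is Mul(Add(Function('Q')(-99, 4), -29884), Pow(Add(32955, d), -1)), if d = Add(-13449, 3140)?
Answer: Rational(-29777, 22646) ≈ -1.3149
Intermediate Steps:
Function('Q')(k, M) = Add(8, Mul(-1, k))
d = -10309
Mul(Add(Function('Q')(-99, 4), -29884), Pow(Add(32955, d), -1)) = Mul(Add(Add(8, Mul(-1, -99)), -29884), Pow(Add(32955, -10309), -1)) = Mul(Add(Add(8, 99), -29884), Pow(22646, -1)) = Mul(Add(107, -29884), Rational(1, 22646)) = Mul(-29777, Rational(1, 22646)) = Rational(-29777, 22646)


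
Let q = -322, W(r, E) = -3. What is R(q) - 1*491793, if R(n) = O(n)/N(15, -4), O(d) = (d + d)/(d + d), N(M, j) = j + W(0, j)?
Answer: -3442552/7 ≈ -4.9179e+5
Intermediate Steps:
N(M, j) = -3 + j (N(M, j) = j - 3 = -3 + j)
O(d) = 1 (O(d) = (2*d)/((2*d)) = (2*d)*(1/(2*d)) = 1)
R(n) = -⅐ (R(n) = 1/(-3 - 4) = 1/(-7) = 1*(-⅐) = -⅐)
R(q) - 1*491793 = -⅐ - 1*491793 = -⅐ - 491793 = -3442552/7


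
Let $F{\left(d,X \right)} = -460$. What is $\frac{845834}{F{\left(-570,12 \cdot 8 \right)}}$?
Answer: $- \frac{422917}{230} \approx -1838.8$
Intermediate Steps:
$\frac{845834}{F{\left(-570,12 \cdot 8 \right)}} = \frac{845834}{-460} = 845834 \left(- \frac{1}{460}\right) = - \frac{422917}{230}$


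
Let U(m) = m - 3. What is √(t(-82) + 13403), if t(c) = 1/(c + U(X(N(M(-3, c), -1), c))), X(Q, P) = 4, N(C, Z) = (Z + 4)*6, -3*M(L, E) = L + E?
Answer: √1085642/9 ≈ 115.77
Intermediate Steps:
M(L, E) = -E/3 - L/3 (M(L, E) = -(L + E)/3 = -(E + L)/3 = -E/3 - L/3)
N(C, Z) = 24 + 6*Z (N(C, Z) = (4 + Z)*6 = 24 + 6*Z)
U(m) = -3 + m
t(c) = 1/(1 + c) (t(c) = 1/(c + (-3 + 4)) = 1/(c + 1) = 1/(1 + c))
√(t(-82) + 13403) = √(1/(1 - 82) + 13403) = √(1/(-81) + 13403) = √(-1/81 + 13403) = √(1085642/81) = √1085642/9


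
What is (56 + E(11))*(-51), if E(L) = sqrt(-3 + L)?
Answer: -2856 - 102*sqrt(2) ≈ -3000.3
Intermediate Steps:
(56 + E(11))*(-51) = (56 + sqrt(-3 + 11))*(-51) = (56 + sqrt(8))*(-51) = (56 + 2*sqrt(2))*(-51) = -2856 - 102*sqrt(2)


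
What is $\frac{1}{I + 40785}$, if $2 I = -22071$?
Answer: $\frac{2}{59499} \approx 3.3614 \cdot 10^{-5}$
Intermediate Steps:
$I = - \frac{22071}{2}$ ($I = \frac{1}{2} \left(-22071\right) = - \frac{22071}{2} \approx -11036.0$)
$\frac{1}{I + 40785} = \frac{1}{- \frac{22071}{2} + 40785} = \frac{1}{\frac{59499}{2}} = \frac{2}{59499}$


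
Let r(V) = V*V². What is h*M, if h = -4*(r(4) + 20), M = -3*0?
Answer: 0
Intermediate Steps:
r(V) = V³
M = 0
h = -336 (h = -4*(4³ + 20) = -4*(64 + 20) = -4*84 = -336)
h*M = -336*0 = 0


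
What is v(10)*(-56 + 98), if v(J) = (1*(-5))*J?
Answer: -2100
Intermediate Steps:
v(J) = -5*J
v(10)*(-56 + 98) = (-5*10)*(-56 + 98) = -50*42 = -2100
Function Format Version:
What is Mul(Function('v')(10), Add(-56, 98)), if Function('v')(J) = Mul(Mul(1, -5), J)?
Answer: -2100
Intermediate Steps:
Function('v')(J) = Mul(-5, J)
Mul(Function('v')(10), Add(-56, 98)) = Mul(Mul(-5, 10), Add(-56, 98)) = Mul(-50, 42) = -2100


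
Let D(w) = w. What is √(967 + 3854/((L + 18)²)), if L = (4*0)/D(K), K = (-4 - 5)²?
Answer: √317162/18 ≈ 31.287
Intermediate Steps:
K = 81 (K = (-9)² = 81)
L = 0 (L = (4*0)/81 = 0*(1/81) = 0)
√(967 + 3854/((L + 18)²)) = √(967 + 3854/((0 + 18)²)) = √(967 + 3854/(18²)) = √(967 + 3854/324) = √(967 + 3854*(1/324)) = √(967 + 1927/162) = √(158581/162) = √317162/18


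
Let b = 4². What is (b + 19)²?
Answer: 1225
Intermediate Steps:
b = 16
(b + 19)² = (16 + 19)² = 35² = 1225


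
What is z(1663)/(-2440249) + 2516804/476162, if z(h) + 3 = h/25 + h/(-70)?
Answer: 1074781664361023/203341922759150 ≈ 5.2856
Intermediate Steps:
z(h) = -3 + 9*h/350 (z(h) = -3 + (h/25 + h/(-70)) = -3 + (h*(1/25) + h*(-1/70)) = -3 + (h/25 - h/70) = -3 + 9*h/350)
z(1663)/(-2440249) + 2516804/476162 = (-3 + (9/350)*1663)/(-2440249) + 2516804/476162 = (-3 + 14967/350)*(-1/2440249) + 2516804*(1/476162) = (13917/350)*(-1/2440249) + 1258402/238081 = -13917/854087150 + 1258402/238081 = 1074781664361023/203341922759150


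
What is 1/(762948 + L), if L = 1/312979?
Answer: 312979/238786702093 ≈ 1.3107e-6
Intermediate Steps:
L = 1/312979 ≈ 3.1951e-6
1/(762948 + L) = 1/(762948 + 1/312979) = 1/(238786702093/312979) = 312979/238786702093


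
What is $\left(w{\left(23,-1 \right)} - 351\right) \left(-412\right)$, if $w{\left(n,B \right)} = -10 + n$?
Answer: $139256$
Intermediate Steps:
$\left(w{\left(23,-1 \right)} - 351\right) \left(-412\right) = \left(\left(-10 + 23\right) - 351\right) \left(-412\right) = \left(13 - 351\right) \left(-412\right) = \left(-338\right) \left(-412\right) = 139256$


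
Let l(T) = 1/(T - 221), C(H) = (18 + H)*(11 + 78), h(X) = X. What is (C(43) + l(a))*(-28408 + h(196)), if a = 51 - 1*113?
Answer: -43345086072/283 ≈ -1.5316e+8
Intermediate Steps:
a = -62 (a = 51 - 113 = -62)
C(H) = 1602 + 89*H (C(H) = (18 + H)*89 = 1602 + 89*H)
l(T) = 1/(-221 + T)
(C(43) + l(a))*(-28408 + h(196)) = ((1602 + 89*43) + 1/(-221 - 62))*(-28408 + 196) = ((1602 + 3827) + 1/(-283))*(-28212) = (5429 - 1/283)*(-28212) = (1536406/283)*(-28212) = -43345086072/283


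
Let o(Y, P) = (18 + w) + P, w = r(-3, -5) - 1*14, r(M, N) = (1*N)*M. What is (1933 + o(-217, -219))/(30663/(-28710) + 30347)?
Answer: 5528270/96803523 ≈ 0.057108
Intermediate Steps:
r(M, N) = M*N (r(M, N) = N*M = M*N)
w = 1 (w = -3*(-5) - 1*14 = 15 - 14 = 1)
o(Y, P) = 19 + P (o(Y, P) = (18 + 1) + P = 19 + P)
(1933 + o(-217, -219))/(30663/(-28710) + 30347) = (1933 + (19 - 219))/(30663/(-28710) + 30347) = (1933 - 200)/(30663*(-1/28710) + 30347) = 1733/(-3407/3190 + 30347) = 1733/(96803523/3190) = 1733*(3190/96803523) = 5528270/96803523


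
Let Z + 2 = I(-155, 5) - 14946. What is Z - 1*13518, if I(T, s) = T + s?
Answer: -28616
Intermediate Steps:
Z = -15098 (Z = -2 + ((-155 + 5) - 14946) = -2 + (-150 - 14946) = -2 - 15096 = -15098)
Z - 1*13518 = -15098 - 1*13518 = -15098 - 13518 = -28616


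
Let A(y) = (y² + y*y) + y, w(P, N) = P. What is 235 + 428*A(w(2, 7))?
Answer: 4515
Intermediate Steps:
A(y) = y + 2*y² (A(y) = (y² + y²) + y = 2*y² + y = y + 2*y²)
235 + 428*A(w(2, 7)) = 235 + 428*(2*(1 + 2*2)) = 235 + 428*(2*(1 + 4)) = 235 + 428*(2*5) = 235 + 428*10 = 235 + 4280 = 4515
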